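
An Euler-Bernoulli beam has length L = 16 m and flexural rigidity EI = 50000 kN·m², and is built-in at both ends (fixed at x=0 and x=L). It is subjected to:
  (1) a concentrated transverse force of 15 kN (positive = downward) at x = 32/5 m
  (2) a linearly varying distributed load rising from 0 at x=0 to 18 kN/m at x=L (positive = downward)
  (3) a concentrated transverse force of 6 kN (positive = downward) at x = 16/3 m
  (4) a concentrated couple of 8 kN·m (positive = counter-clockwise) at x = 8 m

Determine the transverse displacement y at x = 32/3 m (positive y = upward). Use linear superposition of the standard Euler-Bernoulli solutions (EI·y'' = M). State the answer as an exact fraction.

y(32/3) = -1755344/56953125 m

Load 1 — point force P=15 kN at a=32/5 m (b=L-a=48/5):
  y_1 = -Pa²(L-x)²(3bL-(3b+a)(L-x))/(6L³EI)  [x>a] = -15·(32/5)²·(16-(32/3))²·(3·(48/5)·16-(3·(48/5)+(32/5))·(16-(32/3)))/(6·16³·50000) = -8192/2109375 m
Load 2 — triangular load w₀=18 kN/m (0→w₀ over full span):
  y_2 = -w₀x²(L-x)²(x+2L)/(120LEI) = -18·(32/3)²·(16-(32/3))²·((32/3)+2·16)/(120·16·50000) = -32768/1265625 m
Load 3 — point force P=6 kN at a=16/3 m (b=L-a=32/3):
  y_3 = -Pa²(L-x)²(3bL-(3b+a)(L-x))/(6L³EI)  [x>a] = -6·(16/3)²·(16-(32/3))²·(3·(32/3)·16-(3·(32/3)+(16/3))·(16-(32/3)))/(6·16³·50000) = -2816/2278125 m
Load 4 — applied couple M₀=8 kN·m at a=8 m (b=L-a=8):
  y_4 = (R_Ax³/6 - M_Ax²/2 - M₀(x-a)²/2)/EI  [x>a] with R_A=3/4, M_A=2 = ((3/4)·(32/3)³/6 - 2·(32/3)²/2 - 8·((32/3)-8)²/2)/50000 = 16/84375 m
Superposition: y = Σ y_i = -1755344/56953125 m ≈ -0.030821 m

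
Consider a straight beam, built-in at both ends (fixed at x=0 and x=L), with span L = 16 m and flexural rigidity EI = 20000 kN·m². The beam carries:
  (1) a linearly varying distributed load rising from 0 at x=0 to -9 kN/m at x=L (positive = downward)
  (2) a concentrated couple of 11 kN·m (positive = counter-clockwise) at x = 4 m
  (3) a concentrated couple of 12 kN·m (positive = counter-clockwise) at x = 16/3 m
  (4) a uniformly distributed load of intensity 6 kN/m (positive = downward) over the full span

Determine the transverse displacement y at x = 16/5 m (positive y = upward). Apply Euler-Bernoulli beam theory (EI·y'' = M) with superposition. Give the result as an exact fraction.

y(16/5) = -716959/117187500 m

Load 1 — triangular load w₀=-9 kN/m (0→w₀ over full span):
  y_1 = -w₀x²(L-x)²(x+2L)/(120LEI) = -(-9)·(16/5)²·(16-(16/5))²·((16/5)+2·16)/(120·16·20000) = 135168/9765625 m
Load 2 — applied couple M₀=11 kN·m at a=4 m (b=L-a=12):
  y_2 = (R_Ax³/6 - M_Ax²/2)/EI  [x≤a] with R_A=99/128, M_A=-33/16 = ((99/128)·(16/5)³/6 - (-33/16)·(16/5)²/2)/20000 = 231/312500 m
Load 3 — applied couple M₀=12 kN·m at a=16/3 m (b=L-a=32/3):
  y_3 = (R_Ax³/6 - M_Ax²/2)/EI  [x≤a] with R_A=1, M_A=0 = (1·(16/5)³/6 - 0·(16/5)²/2)/20000 = 64/234375 m
Load 4 — uniform load w=6 kN/m over full span:
  y_4 = -wx²(L-x)²/(24EI) = -6·(16/5)²·(16-(16/5))²/(24·20000) = -8192/390625 m
Superposition: y = Σ y_i = -716959/117187500 m ≈ -0.006118 m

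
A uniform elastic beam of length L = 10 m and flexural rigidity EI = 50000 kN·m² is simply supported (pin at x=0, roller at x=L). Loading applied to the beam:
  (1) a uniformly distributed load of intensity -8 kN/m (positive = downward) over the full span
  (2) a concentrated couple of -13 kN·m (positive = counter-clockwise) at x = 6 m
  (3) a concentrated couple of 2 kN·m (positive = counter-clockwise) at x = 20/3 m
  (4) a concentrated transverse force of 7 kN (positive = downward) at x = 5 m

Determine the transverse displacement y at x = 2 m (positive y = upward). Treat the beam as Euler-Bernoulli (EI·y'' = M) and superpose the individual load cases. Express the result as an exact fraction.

y(2) = 49721/4500000 m

Load 1 — uniform load w=-8 kN/m over full span:
  y_1 = -wx(L³-2Lx²+x³)/(24EI) = -(-8)·2·(10³-2·10·2²+2³)/(24·50000) = 116/9375 m
Load 2 — applied couple M₀=-13 kN·m at a=6 m (b=L-a=4):
  y_2 = (M₀x³/(6L)+C₁x)/EI  [x≤a] with C₁=M₀(3b²-L²)/(6L)=169/15 = ((-13)·2³/(6·10)+(169/15)·2)/50000 = 13/31250 m
Load 3 — applied couple M₀=2 kN·m at a=20/3 m (b=L-a=10/3):
  y_3 = (M₀x³/(6L)+C₁x)/EI  [x≤a] with C₁=M₀(3b²-L²)/(6L)=-20/9 = (2·2³/(6·10)+(-20/9)·2)/50000 = -47/562500 m
Load 4 — point force P=7 kN at a=5 m (b=L-a=5):
  y_4 = -Pbx(L²-b²-x²)/(6LEI)  [x≤a] = -7·5·2·(10²-5²-2²)/(6·10·50000) = -497/300000 m
Superposition: y = Σ y_i = 49721/4500000 m ≈ 0.011049 m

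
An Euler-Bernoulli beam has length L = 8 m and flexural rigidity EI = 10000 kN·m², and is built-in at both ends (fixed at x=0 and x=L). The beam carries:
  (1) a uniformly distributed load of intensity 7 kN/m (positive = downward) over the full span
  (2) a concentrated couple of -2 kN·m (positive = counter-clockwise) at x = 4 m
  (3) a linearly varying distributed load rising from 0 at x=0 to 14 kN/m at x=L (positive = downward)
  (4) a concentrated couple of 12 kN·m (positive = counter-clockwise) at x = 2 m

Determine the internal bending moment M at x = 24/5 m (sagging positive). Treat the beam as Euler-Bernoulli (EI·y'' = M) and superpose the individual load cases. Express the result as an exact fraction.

Load 1 — uniform load w=7 kN/m over full span:
  M_1 = wLx/2 - wL²/12 - wx²/2 = 7·8·(24/5)/2 - 7·8²/12 - 7·(24/5)²/2 = 1232/75 kN·m
Load 2 — applied couple M₀=-2 kN·m at a=4 m (b=L-a=4):
  M_2 = R_Ax - M_A - M₀  [x>a] with R_A=-3/8, M_A=-1/2 = (-3/8)·(24/5) - (-1/2) - (-2) = 7/10 kN·m
Load 3 — triangular load w₀=14 kN/m (0→w₀ over full span):
  M_3 = 3w₀Lx/20 - w₀L²/30 - w₀x³/(6L) = 3·14·8·(24/5)/20 - 14·8²/30 - 14·(24/5)³/(6·8) = 6944/375 kN·m
Load 4 — applied couple M₀=12 kN·m at a=2 m (b=L-a=6):
  M_4 = R_Ax - M_A - M₀  [x>a] with R_A=27/16, M_A=-9/4 = (27/16)·(24/5) - (-9/4) - 12 = -33/20 kN·m
Superposition: M = Σ M_i = 16997/500 kN·m ≈ 33.994000 kN·m

M(24/5) = 16997/500 kN·m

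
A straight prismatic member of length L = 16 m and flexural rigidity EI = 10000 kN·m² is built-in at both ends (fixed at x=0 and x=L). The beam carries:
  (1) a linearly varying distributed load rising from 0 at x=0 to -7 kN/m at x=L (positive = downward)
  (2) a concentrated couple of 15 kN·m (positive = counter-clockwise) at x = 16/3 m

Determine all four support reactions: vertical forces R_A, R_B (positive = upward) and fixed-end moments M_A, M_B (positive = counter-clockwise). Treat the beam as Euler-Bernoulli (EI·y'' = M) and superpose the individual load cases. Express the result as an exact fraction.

R_A = -311/20 kN, M_A = -896/15 kN·m, R_B = -809/20 kN, M_B = 473/5 kN·m

Load 1 — triangular load w₀=-7 kN/m (0→w₀ over full span):
  R_A = 3w₀L/20 = 3·(-7)·16/20 = -84/5 kN
  M_A = w₀L²/30 = (-7)·16²/30 = -896/15 kN·m
  R_B = 7w₀L/20 = 7·(-7)·16/20 = -196/5 kN
  M_B = -w₀L²/20 = -(-7)·16²/20 = 448/5 kN·m
Load 2 — applied couple M₀=15 kN·m at a=16/3 m (b=L-a=32/3):
  R_A = 6M₀ab/L³ = 6·15·(16/3)·(32/3)/16³ = 5/4 kN
  M_A = M₀b(2a-b)/L² = 15·(32/3)·(2·(16/3)-(32/3))/16² = 0 kN·m
  R_B = -6M₀ab/L³ = -6·15·(16/3)·(32/3)/16³ = -5/4 kN
  M_B = M₀a(2b-a)/L² = 15·(16/3)·(2·(32/3)-(16/3))/16² = 5 kN·m
Superposition: R_A = -311/20 kN, M_A = -896/15 kN·m, R_B = -809/20 kN, M_B = 473/5 kN·m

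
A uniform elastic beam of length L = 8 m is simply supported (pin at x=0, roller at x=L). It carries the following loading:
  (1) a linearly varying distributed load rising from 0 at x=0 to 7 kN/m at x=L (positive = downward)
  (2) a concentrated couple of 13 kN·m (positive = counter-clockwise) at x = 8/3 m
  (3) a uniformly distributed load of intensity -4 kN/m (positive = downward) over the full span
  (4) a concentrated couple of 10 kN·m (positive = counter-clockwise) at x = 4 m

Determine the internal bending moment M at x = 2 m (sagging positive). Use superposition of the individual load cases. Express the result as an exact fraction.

Load 1 — triangular load w₀=7 kN/m (0→w₀ over full span):
  M_1 = w₀Lx/6 - w₀x³/(6L) = 7·8·2/6 - 7·2³/(6·8) = 35/2 kN·m
Load 2 — applied couple M₀=13 kN·m at a=8/3 m (b=L-a=16/3):
  M_2 = M₀x/L  [x≤a] = 13·2/8 = 13/4 kN·m
Load 3 — uniform load w=-4 kN/m over full span:
  M_3 = wx(L-x)/2 = (-4)·2·(8-2)/2 = -24 kN·m
Load 4 — applied couple M₀=10 kN·m at a=4 m (b=L-a=4):
  M_4 = M₀x/L  [x≤a] = 10·2/8 = 5/2 kN·m
Superposition: M = Σ M_i = -3/4 kN·m ≈ -0.750000 kN·m

M(2) = -3/4 kN·m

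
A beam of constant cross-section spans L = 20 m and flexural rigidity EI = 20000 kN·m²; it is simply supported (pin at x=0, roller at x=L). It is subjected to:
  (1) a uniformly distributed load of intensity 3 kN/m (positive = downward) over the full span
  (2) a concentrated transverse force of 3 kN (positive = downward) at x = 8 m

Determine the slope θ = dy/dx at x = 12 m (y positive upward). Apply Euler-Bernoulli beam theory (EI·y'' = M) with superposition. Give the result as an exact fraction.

Load 1 — uniform load w=3 kN/m over full span:
  θ_1 = -w(L³-6Lx²+4x³)/(24EI) = -3·(20³-6·20·12²+4·12³)/(24·20000) = 37/2500 rad
Load 2 — point force P=3 kN at a=8 m (b=L-a=12):
  θ_2 = -Pa(2L²-6Lx+3x²+a²)/(6LEI)  [x>a] = -3·8·(2·20²-6·20·12+3·12²+8²)/(6·20·20000) = 9/6250 rad
Superposition: θ = Σ θ_i = 203/12500 rad ≈ 0.016240 rad

θ(12) = 203/12500 rad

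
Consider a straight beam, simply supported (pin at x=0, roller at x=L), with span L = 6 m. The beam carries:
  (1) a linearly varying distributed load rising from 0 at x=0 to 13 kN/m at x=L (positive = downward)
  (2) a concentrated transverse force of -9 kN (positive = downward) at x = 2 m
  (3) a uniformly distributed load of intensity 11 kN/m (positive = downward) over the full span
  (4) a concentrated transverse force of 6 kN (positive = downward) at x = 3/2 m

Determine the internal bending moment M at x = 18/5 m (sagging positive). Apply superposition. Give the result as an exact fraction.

M(18/5) = 9234/125 kN·m

Load 1 — triangular load w₀=13 kN/m (0→w₀ over full span):
  M_1 = w₀Lx/6 - w₀x³/(6L) = 13·6·(18/5)/6 - 13·(18/5)³/(6·6) = 3744/125 kN·m
Load 2 — point force P=-9 kN at a=2 m (b=L-a=4):
  M_2 = Pa(L-x)/L  [x>a] = (-9)·2·(6-(18/5))/6 = -36/5 kN·m
Load 3 — uniform load w=11 kN/m over full span:
  M_3 = wx(L-x)/2 = 11·(18/5)·(6-(18/5))/2 = 1188/25 kN·m
Load 4 — point force P=6 kN at a=3/2 m (b=L-a=9/2):
  M_4 = Pa(L-x)/L  [x>a] = 6·(3/2)·(6-(18/5))/6 = 18/5 kN·m
Superposition: M = Σ M_i = 9234/125 kN·m ≈ 73.872000 kN·m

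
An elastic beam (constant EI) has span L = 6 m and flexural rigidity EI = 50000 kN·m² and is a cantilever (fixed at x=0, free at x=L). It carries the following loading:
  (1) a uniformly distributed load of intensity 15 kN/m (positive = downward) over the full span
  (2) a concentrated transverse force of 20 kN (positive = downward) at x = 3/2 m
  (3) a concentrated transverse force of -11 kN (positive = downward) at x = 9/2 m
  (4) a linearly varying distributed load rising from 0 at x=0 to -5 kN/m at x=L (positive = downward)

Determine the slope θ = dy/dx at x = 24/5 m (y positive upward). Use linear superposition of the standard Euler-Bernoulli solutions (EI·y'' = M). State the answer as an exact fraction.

Load 1 — uniform load w=15 kN/m over full span:
  θ_1 = -wx(x²-3Lx+3L²)/(6EI) = -15·(24/5)·((24/5)²-3·6·(24/5)+3·6²)/(6·50000) = -837/78125 rad
Load 2 — point force P=20 kN at a=3/2 m (b=L-a=9/2):
  θ_2 = -Pa²/(2EI)  [x>a] = -20·(3/2)²/(2·50000) = -9/20000 rad
Load 3 — point force P=-11 kN at a=9/2 m (b=L-a=3/2):
  θ_3 = -Pa²/(2EI)  [x>a] = -(-11)·(9/2)²/(2·50000) = 891/400000 rad
Load 4 — triangular load w₀=-5 kN/m (0→w₀ over full span):
  θ_4 = (w₀Lx²/4-w₀L²x/3-w₀x⁴/(24L))/EI = ((-5)·6·(24/5)²/4-(-5)·6²·(24/5)/3-(-5)·(24/5)⁴/(24·6))/50000 = 1044/390625 rad
Superposition: θ = Σ θ_i = -313173/50000000 rad ≈ -0.006263 rad

θ(24/5) = -313173/50000000 rad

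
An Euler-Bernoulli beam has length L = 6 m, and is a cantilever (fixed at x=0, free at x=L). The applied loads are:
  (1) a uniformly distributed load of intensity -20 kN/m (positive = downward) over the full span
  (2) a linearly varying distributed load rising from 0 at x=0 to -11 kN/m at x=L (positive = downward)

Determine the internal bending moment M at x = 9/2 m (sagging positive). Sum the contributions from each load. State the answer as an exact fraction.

Load 1 — uniform load w=-20 kN/m over full span:
  M_1 = -w(L-x)²/2 = -(-20)·(6-(9/2))²/2 = 45/2 kN·m
Load 2 — triangular load w₀=-11 kN/m (0→w₀ over full span):
  M_2 = w₀Lx/2 - w₀L²/3 - w₀x³/(6L) = (-11)·6·(9/2)/2 - (-11)·6²/3 - (-11)·(9/2)³/(6·6) = 363/32 kN·m
Superposition: M = Σ M_i = 1083/32 kN·m ≈ 33.843750 kN·m

M(9/2) = 1083/32 kN·m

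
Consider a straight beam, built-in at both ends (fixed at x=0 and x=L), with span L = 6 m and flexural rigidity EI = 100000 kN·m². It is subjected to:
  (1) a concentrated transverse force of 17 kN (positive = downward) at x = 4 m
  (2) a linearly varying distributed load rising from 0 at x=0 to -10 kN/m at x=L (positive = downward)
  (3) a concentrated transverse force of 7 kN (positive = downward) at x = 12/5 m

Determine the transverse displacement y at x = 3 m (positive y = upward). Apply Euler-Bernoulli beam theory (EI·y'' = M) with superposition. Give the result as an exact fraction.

Load 1 — point force P=17 kN at a=4 m (b=L-a=2):
  y_1 = -Pb²x²(3aL-(3a+b)x)/(6L³EI)  [x≤a] = -17·2²·3²·(3·4·6-(3·4+2)·3)/(6·6³·100000) = -17/120000 m
Load 2 — triangular load w₀=-10 kN/m (0→w₀ over full span):
  y_2 = -w₀x²(L-x)²(x+2L)/(120LEI) = -(-10)·3²·(6-3)²·(3+2·6)/(120·6·100000) = 27/160000 m
Load 3 — point force P=7 kN at a=12/5 m (b=L-a=18/5):
  y_3 = -Pa²(L-x)²(3bL-(3b+a)(L-x))/(6L³EI)  [x>a] = -7·(12/5)²·(6-3)²·(3·(18/5)·6-(3·(18/5)+(12/5))·(6-3))/(6·6³·100000) = -441/6250000 m
Superposition: y = Σ y_i = -13043/300000000 m ≈ -0.000043 m

y(3) = -13043/300000000 m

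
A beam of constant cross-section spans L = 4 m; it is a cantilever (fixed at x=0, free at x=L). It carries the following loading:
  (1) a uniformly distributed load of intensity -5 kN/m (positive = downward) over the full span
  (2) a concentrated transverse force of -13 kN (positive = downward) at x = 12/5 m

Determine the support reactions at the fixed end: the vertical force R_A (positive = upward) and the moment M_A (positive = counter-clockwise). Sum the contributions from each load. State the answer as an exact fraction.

R_A = -33 kN, M_A = -356/5 kN·m

Load 1 — uniform load w=-5 kN/m over full span:
  R_A = wL = (-5)·4 = -20 kN
  M_A = wL²/2 = (-5)·4²/2 = -40 kN·m
Load 2 — point force P=-13 kN at a=12/5 m (b=L-a=8/5):
  R_A = P = (-13) = -13 kN
  M_A = Pa = (-13)·(12/5) = -156/5 kN·m
Superposition: R_A = -33 kN, M_A = -356/5 kN·m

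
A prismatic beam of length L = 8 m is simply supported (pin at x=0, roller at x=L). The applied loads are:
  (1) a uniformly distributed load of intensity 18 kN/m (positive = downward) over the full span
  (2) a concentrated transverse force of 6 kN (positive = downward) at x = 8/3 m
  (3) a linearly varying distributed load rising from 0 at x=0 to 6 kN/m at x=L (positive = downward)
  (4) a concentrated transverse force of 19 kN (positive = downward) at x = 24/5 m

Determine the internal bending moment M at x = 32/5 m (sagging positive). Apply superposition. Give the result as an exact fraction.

M(32/5) = 16504/125 kN·m

Load 1 — uniform load w=18 kN/m over full span:
  M_1 = wx(L-x)/2 = 18·(32/5)·(8-(32/5))/2 = 2304/25 kN·m
Load 2 — point force P=6 kN at a=8/3 m (b=L-a=16/3):
  M_2 = Pa(L-x)/L  [x>a] = 6·(8/3)·(8-(32/5))/8 = 16/5 kN·m
Load 3 — triangular load w₀=6 kN/m (0→w₀ over full span):
  M_3 = w₀Lx/6 - w₀x³/(6L) = 6·8·(32/5)/6 - 6·(32/5)³/(6·8) = 2304/125 kN·m
Load 4 — point force P=19 kN at a=24/5 m (b=L-a=16/5):
  M_4 = Pa(L-x)/L  [x>a] = 19·(24/5)·(8-(32/5))/8 = 456/25 kN·m
Superposition: M = Σ M_i = 16504/125 kN·m ≈ 132.032000 kN·m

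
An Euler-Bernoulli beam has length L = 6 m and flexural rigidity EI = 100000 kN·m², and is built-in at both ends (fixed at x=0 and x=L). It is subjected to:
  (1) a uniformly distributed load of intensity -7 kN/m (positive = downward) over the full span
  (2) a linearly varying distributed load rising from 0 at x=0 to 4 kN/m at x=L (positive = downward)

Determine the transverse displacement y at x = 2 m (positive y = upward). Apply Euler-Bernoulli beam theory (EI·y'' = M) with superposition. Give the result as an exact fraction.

Load 1 — uniform load w=-7 kN/m over full span:
  y_1 = -wx²(L-x)²/(24EI) = -(-7)·2²·(6-2)²/(24·100000) = 7/37500 m
Load 2 — triangular load w₀=4 kN/m (0→w₀ over full span):
  y_2 = -w₀x²(L-x)²(x+2L)/(120LEI) = -4·2²·(6-2)²·(2+2·6)/(120·6·100000) = -7/140625 m
Superposition: y = Σ y_i = 77/562500 m ≈ 0.000137 m

y(2) = 77/562500 m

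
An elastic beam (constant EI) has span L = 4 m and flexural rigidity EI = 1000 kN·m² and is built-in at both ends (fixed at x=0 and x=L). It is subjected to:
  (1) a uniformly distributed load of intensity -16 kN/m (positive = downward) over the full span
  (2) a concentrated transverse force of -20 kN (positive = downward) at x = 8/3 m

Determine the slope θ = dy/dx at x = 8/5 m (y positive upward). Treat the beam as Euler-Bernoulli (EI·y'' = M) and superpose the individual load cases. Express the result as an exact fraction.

Load 1 — uniform load w=-16 kN/m over full span:
  θ_1 = -wx(L-x)(L-2x)/(12EI) = -(-16)·(8/5)·(4-(8/5))·(4-2·(8/5))/(12·1000) = 64/15625 rad
Load 2 — point force P=-20 kN at a=8/3 m (b=L-a=4/3):
  θ_2 = -Pb²x(2aL-(3a+b)x)/(2L³EI)  [x≤a] = -(-20)·(4/3)²·(8/5)·(2·(8/3)·4-(3·(8/3)+(4/3))·(8/5))/(2·4³·1000) = 16/5625 rad
Superposition: θ = Σ θ_i = 976/140625 rad ≈ 0.006940 rad

θ(8/5) = 976/140625 rad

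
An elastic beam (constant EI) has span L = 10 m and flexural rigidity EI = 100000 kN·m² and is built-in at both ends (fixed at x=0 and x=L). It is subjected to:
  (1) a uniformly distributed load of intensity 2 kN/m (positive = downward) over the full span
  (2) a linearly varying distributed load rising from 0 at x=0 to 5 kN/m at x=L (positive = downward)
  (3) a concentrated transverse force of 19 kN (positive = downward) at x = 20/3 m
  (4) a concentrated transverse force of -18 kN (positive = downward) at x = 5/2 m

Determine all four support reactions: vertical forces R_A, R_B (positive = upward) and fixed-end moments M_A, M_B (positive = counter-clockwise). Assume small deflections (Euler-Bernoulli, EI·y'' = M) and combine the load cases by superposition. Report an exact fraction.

Load 1 — uniform load w=2 kN/m over full span:
  R_A = wL/2 = 2·10/2 = 10 kN
  M_A = wL²/12 = 2·10²/12 = 50/3 kN·m
  R_B = wL/2 = 2·10/2 = 10 kN
  M_B = -wL²/12 = -2·10²/12 = -50/3 kN·m
Load 2 — triangular load w₀=5 kN/m (0→w₀ over full span):
  R_A = 3w₀L/20 = 3·5·10/20 = 15/2 kN
  M_A = w₀L²/30 = 5·10²/30 = 50/3 kN·m
  R_B = 7w₀L/20 = 7·5·10/20 = 35/2 kN
  M_B = -w₀L²/20 = -5·10²/20 = -25 kN·m
Load 3 — point force P=19 kN at a=20/3 m (b=L-a=10/3):
  R_A = Pb²(3a+b)/L³ = 19·(10/3)²·(3·(20/3)+(10/3))/10³ = 133/27 kN
  M_A = Pab²/L² = 19·(20/3)·(10/3)²/10² = 380/27 kN·m
  R_B = Pa²(a+3b)/L³ = 19·(20/3)²·((20/3)+3·(10/3))/10³ = 380/27 kN
  M_B = -Pa²b/L² = -19·(20/3)²·(10/3)/10² = -760/27 kN·m
Load 4 — point force P=-18 kN at a=5/2 m (b=L-a=15/2):
  R_A = Pb²(3a+b)/L³ = (-18)·(15/2)²·(3·(5/2)+(15/2))/10³ = -243/16 kN
  M_A = Pab²/L² = (-18)·(5/2)·(15/2)²/10² = -405/16 kN·m
  R_B = Pa²(a+3b)/L³ = (-18)·(5/2)²·((5/2)+3·(15/2))/10³ = -45/16 kN
  M_B = -Pa²b/L² = -(-18)·(5/2)²·(15/2)/10² = 135/16 kN·m
Superposition: R_A = 3127/432 kN, M_A = 9545/432 kN·m, R_B = 16745/432 kN, M_B = -26515/432 kN·m

R_A = 3127/432 kN, M_A = 9545/432 kN·m, R_B = 16745/432 kN, M_B = -26515/432 kN·m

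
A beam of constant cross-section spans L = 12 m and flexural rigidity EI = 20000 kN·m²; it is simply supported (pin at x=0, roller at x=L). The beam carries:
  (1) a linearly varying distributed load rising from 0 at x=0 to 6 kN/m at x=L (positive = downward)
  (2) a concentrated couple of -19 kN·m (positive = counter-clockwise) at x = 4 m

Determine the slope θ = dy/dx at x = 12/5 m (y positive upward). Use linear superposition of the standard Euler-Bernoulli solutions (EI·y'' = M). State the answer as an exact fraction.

θ(12/5) = -86699/9375000 rad

Load 1 — triangular load w₀=6 kN/m (0→w₀ over full span):
  θ_1 = -w₀(7L⁴-30L²x²+15x⁴)/(360LEI) = -6·(7·12⁴-30·12²·(12/5)²+15·(12/5)⁴)/(360·12·20000) = -3276/390625 rad
Load 2 — applied couple M₀=-19 kN·m at a=4 m (b=L-a=8):
  θ_2 = (M₀x²/(2L)+C₁)/EI  [x≤a] with C₁=M₀(3b²-L²)/(6L)=-38/3 = ((-19)·(12/5)²/(2·12)+(-38/3))/20000 = -323/375000 rad
Superposition: θ = Σ θ_i = -86699/9375000 rad ≈ -0.009248 rad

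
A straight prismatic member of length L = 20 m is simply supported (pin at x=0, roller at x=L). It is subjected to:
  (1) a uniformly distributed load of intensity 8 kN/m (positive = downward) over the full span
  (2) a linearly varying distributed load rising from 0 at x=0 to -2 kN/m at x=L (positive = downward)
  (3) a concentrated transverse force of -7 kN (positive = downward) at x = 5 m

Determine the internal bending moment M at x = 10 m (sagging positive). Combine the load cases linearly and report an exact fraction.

M(10) = 665/2 kN·m

Load 1 — uniform load w=8 kN/m over full span:
  M_1 = wx(L-x)/2 = 8·10·(20-10)/2 = 400 kN·m
Load 2 — triangular load w₀=-2 kN/m (0→w₀ over full span):
  M_2 = w₀Lx/6 - w₀x³/(6L) = (-2)·20·10/6 - (-2)·10³/(6·20) = -50 kN·m
Load 3 — point force P=-7 kN at a=5 m (b=L-a=15):
  M_3 = Pa(L-x)/L  [x>a] = (-7)·5·(20-10)/20 = -35/2 kN·m
Superposition: M = Σ M_i = 665/2 kN·m ≈ 332.500000 kN·m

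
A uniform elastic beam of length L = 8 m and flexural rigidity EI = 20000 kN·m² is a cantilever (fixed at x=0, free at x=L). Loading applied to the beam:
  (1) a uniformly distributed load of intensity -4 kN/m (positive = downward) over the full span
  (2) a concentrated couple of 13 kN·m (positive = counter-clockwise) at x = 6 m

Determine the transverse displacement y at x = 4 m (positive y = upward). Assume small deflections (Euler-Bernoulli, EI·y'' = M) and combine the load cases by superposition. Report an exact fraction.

Load 1 — uniform load w=-4 kN/m over full span:
  y_1 = -wx²(x²-4Lx+6L²)/(24EI) = -(-4)·4²·(4²-4·8·4+6·8²)/(24·20000) = 68/1875 m
Load 2 — applied couple M₀=13 kN·m at a=6 m (b=L-a=2):
  y_2 = M₀x²/(2EI)  [x≤a] = 13·4²/(2·20000) = 13/2500 m
Superposition: y = Σ y_i = 311/7500 m ≈ 0.041467 m

y(4) = 311/7500 m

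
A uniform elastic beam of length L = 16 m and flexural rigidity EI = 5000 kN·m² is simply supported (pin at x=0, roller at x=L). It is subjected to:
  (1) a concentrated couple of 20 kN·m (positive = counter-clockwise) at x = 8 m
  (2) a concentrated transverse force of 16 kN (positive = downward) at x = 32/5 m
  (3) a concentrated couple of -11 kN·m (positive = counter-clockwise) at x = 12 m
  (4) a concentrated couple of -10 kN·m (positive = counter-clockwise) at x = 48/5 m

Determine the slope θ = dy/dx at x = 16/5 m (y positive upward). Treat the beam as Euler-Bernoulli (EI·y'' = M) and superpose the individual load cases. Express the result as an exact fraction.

θ(16/5) = -141709/3750000 rad

Load 1 — applied couple M₀=20 kN·m at a=8 m (b=L-a=8):
  θ_1 = (M₀x²/(2L)+C₁)/EI  [x≤a] with C₁=M₀(3b²-L²)/(6L)=-40/3 = (20·(16/5)²/(2·16)+(-40/3))/5000 = -13/9375 rad
Load 2 — point force P=16 kN at a=32/5 m (b=L-a=48/5):
  θ_2 = -Pb(L²-b²-3x²)/(6LEI)  [x≤a] = -16·(48/5)·(16²-(48/5)²-3·(16/5)²)/(6·16·5000) = -3328/78125 rad
Load 3 — applied couple M₀=-11 kN·m at a=12 m (b=L-a=4):
  θ_3 = (M₀x²/(2L)+C₁)/EI  [x≤a] with C₁=M₀(3b²-L²)/(6L)=143/6 = ((-11)·(16/5)²/(2·16)+(143/6))/5000 = 3047/750000 rad
Load 4 — applied couple M₀=-10 kN·m at a=48/5 m (b=L-a=32/5):
  θ_4 = (M₀x²/(2L)+C₁)/EI  [x≤a] with C₁=M₀(3b²-L²)/(6L)=208/15 = ((-10)·(16/5)²/(2·16)+(208/15))/5000 = 4/1875 rad
Superposition: θ = Σ θ_i = -141709/3750000 rad ≈ -0.037789 rad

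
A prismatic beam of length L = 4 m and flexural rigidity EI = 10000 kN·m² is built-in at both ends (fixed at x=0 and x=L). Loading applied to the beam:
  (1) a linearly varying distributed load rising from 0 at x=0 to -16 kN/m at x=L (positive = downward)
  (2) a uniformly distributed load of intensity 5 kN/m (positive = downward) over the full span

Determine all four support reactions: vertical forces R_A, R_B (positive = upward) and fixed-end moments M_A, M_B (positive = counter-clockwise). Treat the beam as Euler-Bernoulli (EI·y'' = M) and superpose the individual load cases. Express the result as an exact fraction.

R_A = 2/5 kN, M_A = -28/15 kN·m, R_B = -62/5 kN, M_B = 92/15 kN·m

Load 1 — triangular load w₀=-16 kN/m (0→w₀ over full span):
  R_A = 3w₀L/20 = 3·(-16)·4/20 = -48/5 kN
  M_A = w₀L²/30 = (-16)·4²/30 = -128/15 kN·m
  R_B = 7w₀L/20 = 7·(-16)·4/20 = -112/5 kN
  M_B = -w₀L²/20 = -(-16)·4²/20 = 64/5 kN·m
Load 2 — uniform load w=5 kN/m over full span:
  R_A = wL/2 = 5·4/2 = 10 kN
  M_A = wL²/12 = 5·4²/12 = 20/3 kN·m
  R_B = wL/2 = 5·4/2 = 10 kN
  M_B = -wL²/12 = -5·4²/12 = -20/3 kN·m
Superposition: R_A = 2/5 kN, M_A = -28/15 kN·m, R_B = -62/5 kN, M_B = 92/15 kN·m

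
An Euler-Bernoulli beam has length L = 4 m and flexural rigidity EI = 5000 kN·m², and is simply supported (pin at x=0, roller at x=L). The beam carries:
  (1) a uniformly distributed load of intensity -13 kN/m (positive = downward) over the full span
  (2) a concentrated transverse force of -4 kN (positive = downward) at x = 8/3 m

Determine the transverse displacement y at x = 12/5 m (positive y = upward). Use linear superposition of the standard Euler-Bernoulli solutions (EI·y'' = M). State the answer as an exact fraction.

Load 1 — uniform load w=-13 kN/m over full span:
  y_1 = -wx(L³-2Lx²+x³)/(24EI) = -(-13)·(12/5)·(4³-2·4·(12/5)²+(12/5)³)/(24·5000) = 3224/390625 m
Load 2 — point force P=-4 kN at a=8/3 m (b=L-a=4/3):
  y_2 = -Pbx(L²-b²-x²)/(6LEI)  [x≤a] = -(-4)·(4/3)·(12/5)·(4²-(4/3)²-(12/5)²)/(6·4·5000) = 1904/2109375 m
Superposition: y = Σ y_i = 96568/10546875 m ≈ 0.009156 m

y(12/5) = 96568/10546875 m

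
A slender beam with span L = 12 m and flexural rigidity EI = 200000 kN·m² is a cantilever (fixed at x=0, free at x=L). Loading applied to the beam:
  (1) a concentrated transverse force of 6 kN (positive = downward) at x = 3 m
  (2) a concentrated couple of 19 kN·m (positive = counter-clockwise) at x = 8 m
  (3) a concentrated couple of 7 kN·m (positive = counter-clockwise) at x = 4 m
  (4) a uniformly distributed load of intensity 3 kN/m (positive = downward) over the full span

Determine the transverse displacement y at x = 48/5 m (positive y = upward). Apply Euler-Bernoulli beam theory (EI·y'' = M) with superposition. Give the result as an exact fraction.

Load 1 — point force P=6 kN at a=3 m (b=L-a=9):
  y_1 = -Pa²(3x-a)/(6EI)  [x>a] = -6·3²·(3·(48/5)-3)/(6·200000) = -1161/1000000 m
Load 2 — applied couple M₀=19 kN·m at a=8 m (b=L-a=4):
  y_2 = M₀a(2x-a)/(2EI)  [x>a] = 19·8·(2·(48/5)-8)/(2·200000) = 133/31250 m
Load 3 — applied couple M₀=7 kN·m at a=4 m (b=L-a=8):
  y_3 = M₀a(2x-a)/(2EI)  [x>a] = 7·4·(2·(48/5)-4)/(2·200000) = 133/125000 m
Load 4 — uniform load w=3 kN/m over full span:
  y_4 = -wx²(x²-4Lx+6L²)/(24EI) = -3·(48/5)²·((48/5)²-4·12·(48/5)+6·12²)/(24·200000) = -55728/1953125 m
Superposition: y = Σ y_i = -3046717/125000000 m ≈ -0.024374 m

y(48/5) = -3046717/125000000 m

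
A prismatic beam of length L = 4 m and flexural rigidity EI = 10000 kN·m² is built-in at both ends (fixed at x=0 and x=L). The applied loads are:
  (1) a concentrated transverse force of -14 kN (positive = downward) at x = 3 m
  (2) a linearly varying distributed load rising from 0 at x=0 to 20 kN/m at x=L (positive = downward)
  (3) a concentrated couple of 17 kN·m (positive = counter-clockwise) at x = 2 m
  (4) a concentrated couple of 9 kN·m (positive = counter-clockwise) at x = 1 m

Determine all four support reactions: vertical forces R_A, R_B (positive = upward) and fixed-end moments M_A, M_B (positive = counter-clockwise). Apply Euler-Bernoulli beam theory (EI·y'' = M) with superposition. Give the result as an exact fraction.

Load 1 — point force P=-14 kN at a=3 m (b=L-a=1):
  R_A = Pb²(3a+b)/L³ = (-14)·1²·(3·3+1)/4³ = -35/16 kN
  M_A = Pab²/L² = (-14)·3·1²/4² = -21/8 kN·m
  R_B = Pa²(a+3b)/L³ = (-14)·3²·(3+3·1)/4³ = -189/16 kN
  M_B = -Pa²b/L² = -(-14)·3²·1/4² = 63/8 kN·m
Load 2 — triangular load w₀=20 kN/m (0→w₀ over full span):
  R_A = 3w₀L/20 = 3·20·4/20 = 12 kN
  M_A = w₀L²/30 = 20·4²/30 = 32/3 kN·m
  R_B = 7w₀L/20 = 7·20·4/20 = 28 kN
  M_B = -w₀L²/20 = -20·4²/20 = -16 kN·m
Load 3 — applied couple M₀=17 kN·m at a=2 m (b=L-a=2):
  R_A = 6M₀ab/L³ = 6·17·2·2/4³ = 51/8 kN
  M_A = M₀b(2a-b)/L² = 17·2·(2·2-2)/4² = 17/4 kN·m
  R_B = -6M₀ab/L³ = -6·17·2·2/4³ = -51/8 kN
  M_B = M₀a(2b-a)/L² = 17·2·(2·2-2)/4² = 17/4 kN·m
Load 4 — applied couple M₀=9 kN·m at a=1 m (b=L-a=3):
  R_A = 6M₀ab/L³ = 6·9·1·3/4³ = 81/32 kN
  M_A = M₀b(2a-b)/L² = 9·3·(2·1-3)/4² = -27/16 kN·m
  R_B = -6M₀ab/L³ = -6·9·1·3/4³ = -81/32 kN
  M_B = M₀a(2b-a)/L² = 9·1·(2·3-1)/4² = 45/16 kN·m
Superposition: R_A = 599/32 kN, M_A = 509/48 kN·m, R_B = 233/32 kN, M_B = -17/16 kN·m

R_A = 599/32 kN, M_A = 509/48 kN·m, R_B = 233/32 kN, M_B = -17/16 kN·m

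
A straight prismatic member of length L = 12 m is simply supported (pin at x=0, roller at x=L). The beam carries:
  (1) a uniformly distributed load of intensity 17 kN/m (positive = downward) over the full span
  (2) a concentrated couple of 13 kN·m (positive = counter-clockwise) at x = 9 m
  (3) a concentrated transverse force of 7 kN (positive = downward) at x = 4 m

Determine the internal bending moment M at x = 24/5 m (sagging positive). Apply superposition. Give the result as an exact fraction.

Load 1 — uniform load w=17 kN/m over full span:
  M_1 = wx(L-x)/2 = 17·(24/5)·(12-(24/5))/2 = 7344/25 kN·m
Load 2 — applied couple M₀=13 kN·m at a=9 m (b=L-a=3):
  M_2 = M₀x/L  [x≤a] = 13·(24/5)/12 = 26/5 kN·m
Load 3 — point force P=7 kN at a=4 m (b=L-a=8):
  M_3 = Pa(L-x)/L  [x>a] = 7·4·(12-(24/5))/12 = 84/5 kN·m
Superposition: M = Σ M_i = 7894/25 kN·m ≈ 315.760000 kN·m

M(24/5) = 7894/25 kN·m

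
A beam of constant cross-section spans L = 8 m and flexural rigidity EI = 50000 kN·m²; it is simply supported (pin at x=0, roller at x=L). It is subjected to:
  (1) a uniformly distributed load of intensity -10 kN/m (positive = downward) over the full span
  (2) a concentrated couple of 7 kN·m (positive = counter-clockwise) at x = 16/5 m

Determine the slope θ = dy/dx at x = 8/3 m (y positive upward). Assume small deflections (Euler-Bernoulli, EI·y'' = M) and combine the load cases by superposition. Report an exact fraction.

θ(8/3) = 53953/25312500 rad

Load 1 — uniform load w=-10 kN/m over full span:
  θ_1 = -w(L³-6Lx²+4x³)/(24EI) = -(-10)·(8³-6·8·(8/3)²+4·(8/3)³)/(24·50000) = 104/50625 rad
Load 2 — applied couple M₀=7 kN·m at a=16/5 m (b=L-a=24/5):
  θ_2 = (M₀x²/(2L)+C₁)/EI  [x≤a] with C₁=M₀(3b²-L²)/(6L)=56/75 = (7·(8/3)²/(2·8)+(56/75))/50000 = 217/2812500 rad
Superposition: θ = Σ θ_i = 53953/25312500 rad ≈ 0.002131 rad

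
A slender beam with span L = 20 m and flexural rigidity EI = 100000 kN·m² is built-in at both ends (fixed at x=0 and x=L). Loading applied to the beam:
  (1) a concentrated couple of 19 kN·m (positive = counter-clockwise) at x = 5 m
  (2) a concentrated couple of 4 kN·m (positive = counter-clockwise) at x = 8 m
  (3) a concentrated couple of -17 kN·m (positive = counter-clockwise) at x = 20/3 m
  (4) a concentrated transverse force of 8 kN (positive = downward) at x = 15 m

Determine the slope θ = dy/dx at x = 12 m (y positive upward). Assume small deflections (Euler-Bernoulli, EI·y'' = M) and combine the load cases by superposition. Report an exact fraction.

θ(12) = -3943/75000000 rad

Load 1 — applied couple M₀=19 kN·m at a=5 m (b=L-a=15):
  θ_1 = (R_Ax²/2 - M_Ax - M₀(x-a))/EI  [x>a] with R_A=171/160, M_A=-57/16 = ((171/160)·12²/2 - (-57/16)·12 - 19·(12-5))/100000 = -133/1000000 rad
Load 2 — applied couple M₀=4 kN·m at a=8 m (b=L-a=12):
  θ_2 = (R_Ax²/2 - M_Ax - M₀(x-a))/EI  [x>a] with R_A=36/125, M_A=12/25 = ((36/125)·12²/2 - (12/25)·12 - 4·(12-8))/100000 = -4/390625 rad
Load 3 — applied couple M₀=-17 kN·m at a=20/3 m (b=L-a=40/3):
  θ_3 = (R_Ax²/2 - M_Ax - M₀(x-a))/EI  [x>a] with R_A=-17/15, M_A=0 = ((-17/15)·12²/2 - 0·12 - (-17)·(12-(20/3)))/100000 = 17/187500 rad
Load 4 — point force P=8 kN at a=15 m (b=L-a=5):
  θ_4 = -Pb²x(2aL-(3a+b)x)/(2L³EI)  [x≤a] = -8·5²·12·(2·15·20-(3·15+5)·12)/(2·20³·100000) = 0 rad
Superposition: θ = Σ θ_i = -3943/75000000 rad ≈ -0.000053 rad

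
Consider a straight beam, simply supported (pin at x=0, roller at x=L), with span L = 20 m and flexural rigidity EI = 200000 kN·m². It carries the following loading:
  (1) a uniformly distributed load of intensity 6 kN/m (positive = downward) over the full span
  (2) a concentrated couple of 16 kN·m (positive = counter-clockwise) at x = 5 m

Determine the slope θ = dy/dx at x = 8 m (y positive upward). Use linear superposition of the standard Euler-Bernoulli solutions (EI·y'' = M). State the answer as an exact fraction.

θ(8) = -4333/1500000 rad

Load 1 — uniform load w=6 kN/m over full span:
  θ_1 = -w(L³-6Lx²+4x³)/(24EI) = -6·(20³-6·20·8²+4·8³)/(24·200000) = -37/12500 rad
Load 2 — applied couple M₀=16 kN·m at a=5 m (b=L-a=15):
  θ_2 = (M₀x²/(2L)-M₀(x-a)+C₁)/EI  [x>a] with C₁=M₀(3b²-L²)/(6L)=110/3 = (16·8²/(2·20)-16·(8-5)+(110/3))/200000 = 107/1500000 rad
Superposition: θ = Σ θ_i = -4333/1500000 rad ≈ -0.002889 rad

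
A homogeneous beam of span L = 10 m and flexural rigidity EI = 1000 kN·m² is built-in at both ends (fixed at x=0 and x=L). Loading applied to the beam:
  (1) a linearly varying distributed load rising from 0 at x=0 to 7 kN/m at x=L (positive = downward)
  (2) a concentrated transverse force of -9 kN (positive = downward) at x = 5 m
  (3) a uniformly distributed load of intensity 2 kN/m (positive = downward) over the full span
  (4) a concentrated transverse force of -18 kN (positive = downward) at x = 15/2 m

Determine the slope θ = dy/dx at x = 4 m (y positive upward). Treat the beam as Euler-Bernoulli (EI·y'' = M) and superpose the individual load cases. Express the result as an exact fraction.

Load 1 — triangular load w₀=7 kN/m (0→w₀ over full span):
  θ_1 = -w₀(2x(L-x)(L-2x)(x+2L)+x²(L-x)²)/(120LEI) = -7·(2·4·(10-4)·(10-2·4)·(4+2·10)+4²·(10-4)²)/(120·10·1000) = -21/1250 rad
Load 2 — point force P=-9 kN at a=5 m (b=L-a=5):
  θ_2 = -Pb²x(2aL-(3a+b)x)/(2L³EI)  [x≤a] = -(-9)·5²·4·(2·5·10-(3·5+5)·4)/(2·10³·1000) = 9/1000 rad
Load 3 — uniform load w=2 kN/m over full span:
  θ_3 = -wx(L-x)(L-2x)/(12EI) = -2·4·(10-4)·(10-2·4)/(12·1000) = -1/125 rad
Load 4 — point force P=-18 kN at a=15/2 m (b=L-a=5/2):
  θ_4 = -Pb²x(2aL-(3a+b)x)/(2L³EI)  [x≤a] = -(-18)·(5/2)²·4·(2·(15/2)·10-(3·(15/2)+(5/2))·4)/(2·10³·1000) = 9/800 rad
Superposition: θ = Σ θ_i = -91/20000 rad ≈ -0.004550 rad

θ(4) = -91/20000 rad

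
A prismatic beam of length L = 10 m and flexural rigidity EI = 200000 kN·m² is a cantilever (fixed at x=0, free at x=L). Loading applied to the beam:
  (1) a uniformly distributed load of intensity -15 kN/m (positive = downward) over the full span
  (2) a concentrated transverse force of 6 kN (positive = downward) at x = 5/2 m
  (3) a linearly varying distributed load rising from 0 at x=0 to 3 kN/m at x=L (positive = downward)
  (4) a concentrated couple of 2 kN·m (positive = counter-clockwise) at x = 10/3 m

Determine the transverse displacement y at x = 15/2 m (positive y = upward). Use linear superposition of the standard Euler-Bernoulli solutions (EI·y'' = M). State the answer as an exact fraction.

y(15/2) = 1957693/36864000 m

Load 1 — uniform load w=-15 kN/m over full span:
  y_1 = -wx²(x²-4Lx+6L²)/(24EI) = -(-15)·(15/2)²·((15/2)²-4·10·(15/2)+6·10²)/(24·200000) = 513/8192 m
Load 2 — point force P=6 kN at a=5/2 m (b=L-a=15/2):
  y_2 = -Pa²(3x-a)/(6EI)  [x>a] = -6·(5/2)²·(3·(15/2)-(5/2))/(6·200000) = -1/1600 m
Load 3 — triangular load w₀=3 kN/m (0→w₀ over full span):
  y_3 = (w₀Lx³/12-w₀L²x²/6-w₀x⁵/(120L))/EI = (3·10·(15/2)³/12-3·10²·(15/2)²/6-3·(15/2)⁵/(120·10))/200000 = -7443/819200 m
Load 4 — applied couple M₀=2 kN·m at a=10/3 m (b=L-a=20/3):
  y_4 = M₀a(2x-a)/(2EI)  [x>a] = 2·(10/3)·(2·(15/2)-(10/3))/(2·200000) = 7/36000 m
Superposition: y = Σ y_i = 1957693/36864000 m ≈ 0.053106 m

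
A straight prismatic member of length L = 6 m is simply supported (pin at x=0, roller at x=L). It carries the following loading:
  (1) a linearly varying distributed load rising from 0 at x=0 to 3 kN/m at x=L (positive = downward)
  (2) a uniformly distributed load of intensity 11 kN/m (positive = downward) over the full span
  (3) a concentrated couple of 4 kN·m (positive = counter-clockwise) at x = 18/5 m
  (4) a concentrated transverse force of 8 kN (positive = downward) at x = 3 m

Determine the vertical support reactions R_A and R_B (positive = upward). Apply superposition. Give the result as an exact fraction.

R_A = 122/3 kN, R_B = 127/3 kN

Load 1 — triangular load w₀=3 kN/m (0→w₀ over full span):
  R_A = w₀L/6 = 3·6/6 = 3 kN
  R_B = w₀L/3 = 3·6/3 = 6 kN
Load 2 — uniform load w=11 kN/m over full span:
  R_A = wL/2 = 11·6/2 = 33 kN
  R_B = wL/2 = 11·6/2 = 33 kN
Load 3 — applied couple M₀=4 kN·m at a=18/5 m (b=L-a=12/5):
  R_A = M₀/L = 4/6 = 2/3 kN
  R_B = -M₀/L = -4/6 = -2/3 kN
Load 4 — point force P=8 kN at a=3 m (b=L-a=3):
  R_A = Pb/L = 8·3/6 = 4 kN
  R_B = Pa/L = 8·3/6 = 4 kN
Superposition: R_A = 122/3 kN, R_B = 127/3 kN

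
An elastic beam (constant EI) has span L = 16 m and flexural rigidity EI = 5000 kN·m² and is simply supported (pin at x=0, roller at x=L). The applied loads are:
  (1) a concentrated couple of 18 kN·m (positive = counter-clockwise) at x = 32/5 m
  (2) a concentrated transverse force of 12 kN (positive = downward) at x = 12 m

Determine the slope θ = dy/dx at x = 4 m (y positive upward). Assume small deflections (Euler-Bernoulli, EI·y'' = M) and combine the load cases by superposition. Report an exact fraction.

θ(4) = -2079/125000 rad

Load 1 — applied couple M₀=18 kN·m at a=32/5 m (b=L-a=48/5):
  θ_1 = (M₀x²/(2L)+C₁)/EI  [x≤a] with C₁=M₀(3b²-L²)/(6L)=96/25 = (18·4²/(2·16)+(96/25))/5000 = 321/125000 rad
Load 2 — point force P=12 kN at a=12 m (b=L-a=4):
  θ_2 = -Pb(L²-b²-3x²)/(6LEI)  [x≤a] = -12·4·(16²-4²-3·4²)/(6·16·5000) = -12/625 rad
Superposition: θ = Σ θ_i = -2079/125000 rad ≈ -0.016632 rad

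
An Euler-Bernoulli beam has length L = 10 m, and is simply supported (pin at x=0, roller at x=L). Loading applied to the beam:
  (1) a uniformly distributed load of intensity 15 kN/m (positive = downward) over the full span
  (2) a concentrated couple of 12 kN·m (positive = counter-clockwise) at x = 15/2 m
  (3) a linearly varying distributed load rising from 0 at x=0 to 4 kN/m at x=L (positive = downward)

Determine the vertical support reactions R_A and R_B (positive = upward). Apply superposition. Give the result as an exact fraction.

R_A = 1243/15 kN, R_B = 1307/15 kN

Load 1 — uniform load w=15 kN/m over full span:
  R_A = wL/2 = 15·10/2 = 75 kN
  R_B = wL/2 = 15·10/2 = 75 kN
Load 2 — applied couple M₀=12 kN·m at a=15/2 m (b=L-a=5/2):
  R_A = M₀/L = 12/10 = 6/5 kN
  R_B = -M₀/L = -12/10 = -6/5 kN
Load 3 — triangular load w₀=4 kN/m (0→w₀ over full span):
  R_A = w₀L/6 = 4·10/6 = 20/3 kN
  R_B = w₀L/3 = 4·10/3 = 40/3 kN
Superposition: R_A = 1243/15 kN, R_B = 1307/15 kN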